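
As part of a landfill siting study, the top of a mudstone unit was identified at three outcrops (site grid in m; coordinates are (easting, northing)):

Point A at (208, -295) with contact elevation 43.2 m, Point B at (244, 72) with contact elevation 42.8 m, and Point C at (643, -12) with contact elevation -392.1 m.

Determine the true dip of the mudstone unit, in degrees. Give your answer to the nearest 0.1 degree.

47.0°

Let the plane be z = a·E + b·N + c.
Point B−Point A: 36a + 367b = −0.4;  Point C−Point A: 435a + 283b = −435.3.
Solving gives a = −1.06815, b = 0.10369.
Gradient magnitude |∇z| = √(a² + b²) = √(1.14094 + 0.01075) = 1.07317.
True dip = arctan(1.07317) = 47.0°, dipping toward E (azimuth ≈ 096°).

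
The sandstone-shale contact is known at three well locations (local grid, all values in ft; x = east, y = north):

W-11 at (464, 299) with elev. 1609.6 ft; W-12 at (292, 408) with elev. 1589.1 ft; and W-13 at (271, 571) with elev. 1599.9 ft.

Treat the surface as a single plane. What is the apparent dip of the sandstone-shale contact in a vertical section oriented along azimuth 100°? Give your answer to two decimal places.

Two edge vectors: W-11→W-12 = (-172, 109, -20.5), W-11→W-13 = (-193, 272, -9.7).
Normal n = (W-11→W-12) × (W-11→W-13) = (4518.7, 2288.1, -25747).
So ∂z/∂x = −n_x/n_z = 0.17550 and ∂z/∂y = −n_y/n_z = 0.08887.
Unit vector along 100° is (sin 100°, cos 100°) = (0.9848, -0.1736).
Slope in that direction = a·(0.9848) + b·(-0.1736) = 0.15741.
Apparent dip = arctan|0.15741| = 8.95° (true dip is 11.1°, so apparent ≤ true as expected).

8.95°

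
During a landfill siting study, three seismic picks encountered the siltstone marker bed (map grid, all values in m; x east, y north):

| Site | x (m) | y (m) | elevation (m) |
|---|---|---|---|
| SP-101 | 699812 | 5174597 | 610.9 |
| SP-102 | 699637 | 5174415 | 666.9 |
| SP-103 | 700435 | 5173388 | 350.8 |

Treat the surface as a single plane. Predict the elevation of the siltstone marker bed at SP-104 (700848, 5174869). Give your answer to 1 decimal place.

253.0 m

Two edge vectors: SP-101→SP-102 = (-175, -182, 56), SP-101→SP-103 = (623, -1209, -260.1).
Normal n = (SP-101→SP-102) × (SP-101→SP-103) = (115042.2, -10629.5, 324961).
So ∂z/∂x = −n_x/n_z = −0.354018482 and ∂z/∂y = −n_y/n_z = 0.032710079.
Intercept c from SP-101: 610.9 + 247746.38 − 169261.48 = 79095.81.
At (700848, 5174869): z = −248113.1 + 169270.4 + 79095.81 = 253.0 m.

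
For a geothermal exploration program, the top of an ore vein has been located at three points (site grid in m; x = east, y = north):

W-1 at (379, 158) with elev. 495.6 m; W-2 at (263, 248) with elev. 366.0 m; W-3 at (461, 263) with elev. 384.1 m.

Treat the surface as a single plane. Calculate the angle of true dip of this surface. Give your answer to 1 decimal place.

Two edge vectors: W-1→W-2 = (-116, 90, -129.6), W-1→W-3 = (82, 105, -111.5).
Normal n = (W-1→W-2) × (W-1→W-3) = (3573, -23561.2, -19560).
So ∂z/∂x = −n_x/n_z = 0.18267 and ∂z/∂y = −n_y/n_z = −1.20456.
Gradient magnitude |∇z| = √(a² + b²) = √(0.03337 + 1.45097) = 1.21833.
True dip = arctan(1.21833) = 50.6°, dipping toward N (azimuth ≈ 351°).

50.6°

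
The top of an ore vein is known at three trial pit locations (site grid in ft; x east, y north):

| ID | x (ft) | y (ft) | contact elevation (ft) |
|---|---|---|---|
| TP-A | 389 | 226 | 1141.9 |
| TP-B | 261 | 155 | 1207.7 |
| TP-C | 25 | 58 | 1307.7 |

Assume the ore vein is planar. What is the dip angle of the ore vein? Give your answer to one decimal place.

33.0°

Let the plane be z = a·x + b·y + c.
TP-B−TP-A: −128a − 71b = 65.8;  TP-C−TP-A: −364a − 168b = 165.8.
Solving gives a = −0.16530, b = −0.62876.
Gradient magnitude |∇z| = √(a² + b²) = √(0.02732 + 0.39533) = 0.65012.
True dip = arctan(0.65012) = 33.0°, dipping toward NNE (azimuth ≈ 015°).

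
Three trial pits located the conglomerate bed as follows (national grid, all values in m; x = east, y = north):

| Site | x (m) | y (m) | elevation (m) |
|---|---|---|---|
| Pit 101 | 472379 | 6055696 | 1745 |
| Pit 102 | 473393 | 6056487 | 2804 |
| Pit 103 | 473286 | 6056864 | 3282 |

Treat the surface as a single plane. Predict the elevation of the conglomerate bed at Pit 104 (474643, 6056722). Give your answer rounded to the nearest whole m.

Two edge vectors: Pit 101→Pit 102 = (1014, 791, 1059), Pit 101→Pit 103 = (907, 1168, 1537).
Normal n = (Pit 101→Pit 102) × (Pit 101→Pit 103) = (-21145, -598005, 466915).
So ∂z/∂x = −n_x/n_z = 0.04528662 and ∂z/∂y = −n_y/n_z = 1.28075774.
Intercept c from Pit 101: 1745 − 21392.45 − 7755879.52 = −7775526.97.
At (474643, 6056722): z = 21495.0 + 7757193.6 − 7775526.97 = 3161.6 m.

3162 m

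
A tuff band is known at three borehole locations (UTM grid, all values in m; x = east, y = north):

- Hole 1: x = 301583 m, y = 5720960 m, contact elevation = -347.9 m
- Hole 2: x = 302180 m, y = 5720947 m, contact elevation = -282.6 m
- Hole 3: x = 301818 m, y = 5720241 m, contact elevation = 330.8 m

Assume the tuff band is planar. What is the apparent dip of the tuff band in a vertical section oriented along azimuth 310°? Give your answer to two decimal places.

33.28°

Two edge vectors: Hole 1→Hole 2 = (597, -13, 65.3), Hole 1→Hole 3 = (235, -719, 678.7).
Normal n = (Hole 1→Hole 2) × (Hole 1→Hole 3) = (38127.6, -389838.4, -426188).
So ∂z/∂x = −n_x/n_z = 0.08946 and ∂z/∂y = −n_y/n_z = −0.91471.
Unit vector along 310° is (sin 310°, cos 310°) = (-0.7660, 0.6428).
Slope in that direction = a·(-0.7660) + b·(0.6428) = −0.65650.
Apparent dip = arctan|0.65650| = 33.28° (true dip is 42.6°, so apparent ≤ true as expected).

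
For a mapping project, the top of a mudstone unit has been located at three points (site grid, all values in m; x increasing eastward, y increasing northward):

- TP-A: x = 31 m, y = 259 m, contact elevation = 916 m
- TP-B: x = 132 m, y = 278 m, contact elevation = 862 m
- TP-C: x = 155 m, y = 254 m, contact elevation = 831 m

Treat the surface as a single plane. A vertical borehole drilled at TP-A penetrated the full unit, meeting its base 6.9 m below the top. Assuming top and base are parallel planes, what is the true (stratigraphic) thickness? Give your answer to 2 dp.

5.05 m

Let the plane be z = a·x + b·y + c.
TP-B−TP-A: 101a + 19b = −54;  TP-C−TP-A: 124a − 5b = −85.
Solving gives a = −0.65886, b = 0.66026.
|∇z| = √(a²+b²) = 0.93276, so dip δ = arctan(0.93276) = 43.01°.
True thickness = vertical thickness × cos δ = 6.9 × cos 43.01° = 5.05 m.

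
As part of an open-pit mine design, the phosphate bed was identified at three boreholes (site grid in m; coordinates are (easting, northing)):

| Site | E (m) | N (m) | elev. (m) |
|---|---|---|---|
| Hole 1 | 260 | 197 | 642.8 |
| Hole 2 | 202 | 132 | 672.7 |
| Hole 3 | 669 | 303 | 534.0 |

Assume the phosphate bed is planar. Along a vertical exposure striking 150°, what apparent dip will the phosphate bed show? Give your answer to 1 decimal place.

8.8°

Two edge vectors: Hole 1→Hole 2 = (-58, -65, 29.9), Hole 1→Hole 3 = (409, 106, -108.8).
Normal n = (Hole 1→Hole 2) × (Hole 1→Hole 3) = (3902.6, 5918.7, 20437).
So ∂z/∂E = −n_x/n_z = −0.19096 and ∂z/∂N = −n_y/n_z = −0.28961.
Unit vector along 150° is (sin 150°, cos 150°) = (0.5000, -0.8660).
Slope in that direction = a·(0.5000) + b·(-0.8660) = 0.15533.
Apparent dip = arctan|0.15533| = 8.8° (true dip is 19.1°, so apparent ≤ true as expected).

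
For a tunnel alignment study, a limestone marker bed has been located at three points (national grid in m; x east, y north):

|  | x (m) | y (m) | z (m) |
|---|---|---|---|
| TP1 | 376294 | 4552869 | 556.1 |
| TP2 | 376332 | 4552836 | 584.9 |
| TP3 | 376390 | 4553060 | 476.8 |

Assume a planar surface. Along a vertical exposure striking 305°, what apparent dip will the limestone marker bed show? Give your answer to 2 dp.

28.57°

Two edge vectors: TP1→TP2 = (38, -33, 28.8), TP1→TP3 = (96, 191, -79.3).
Normal n = (TP1→TP2) × (TP1→TP3) = (-2883.9, 5778.2, 10426).
So ∂z/∂x = −n_x/n_z = 0.27661 and ∂z/∂y = −n_y/n_z = −0.55421.
Unit vector along 305° is (sin 305°, cos 305°) = (-0.8192, 0.5736).
Slope in that direction = a·(-0.8192) + b·(0.5736) = −0.54446.
Apparent dip = arctan|0.54446| = 28.57° (true dip is 31.8°, so apparent ≤ true as expected).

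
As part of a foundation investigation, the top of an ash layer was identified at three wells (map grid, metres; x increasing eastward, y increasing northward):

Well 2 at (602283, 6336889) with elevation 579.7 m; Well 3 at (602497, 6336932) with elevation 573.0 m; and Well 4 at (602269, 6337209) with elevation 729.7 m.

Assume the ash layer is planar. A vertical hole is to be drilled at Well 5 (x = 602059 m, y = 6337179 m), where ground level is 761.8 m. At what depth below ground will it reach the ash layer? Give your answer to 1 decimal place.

19.9 m

Two edge vectors: Well 2→Well 3 = (214, 43, -6.7), Well 2→Well 4 = (-14, 320, 150).
Normal n = (Well 2→Well 3) × (Well 2→Well 4) = (8594, -32006.2, 69082).
So ∂z/∂x = −n_x/n_z = −0.124402884 and ∂z/∂y = −n_y/n_z = 0.463307374.
Intercept c from Well 2: 579.7 + 74925.74 − 2935927.40 = −2860421.96.
At (602059, 6337179): z_contact = −74897.88 + 2936061.76 − 2860421.96 = 741.93 m.
Depth below ground = 761.8 − 741.93 = 19.9 m.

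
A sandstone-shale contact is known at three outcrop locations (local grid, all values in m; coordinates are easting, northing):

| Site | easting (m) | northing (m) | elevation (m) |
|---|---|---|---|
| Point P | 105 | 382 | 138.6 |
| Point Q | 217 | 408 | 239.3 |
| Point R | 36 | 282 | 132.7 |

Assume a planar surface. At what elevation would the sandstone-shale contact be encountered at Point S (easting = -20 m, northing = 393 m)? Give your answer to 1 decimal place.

-0.5 m

Let the plane be z = a·easting + b·northing + c.
Point Q−Point P: 112a + 26b = 100.7;  Point R−Point P: −69a − 100b = −5.9.
Solving gives a = 1.05428, b = −0.66846.
Then c = 138.6 − a·105 − b·382 = 283.25.
At (-20, 393): z = −21.1 − 262.7 + 283.25 = -0.5 m.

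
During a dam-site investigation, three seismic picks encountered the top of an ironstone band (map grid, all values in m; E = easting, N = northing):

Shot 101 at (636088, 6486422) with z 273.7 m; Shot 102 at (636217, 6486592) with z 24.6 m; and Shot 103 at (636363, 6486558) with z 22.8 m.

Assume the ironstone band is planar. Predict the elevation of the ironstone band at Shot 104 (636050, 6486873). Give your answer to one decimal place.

Two edge vectors: Shot 101→Shot 102 = (129, 170, -249.1), Shot 101→Shot 103 = (275, 136, -250.9).
Normal n = (Shot 101→Shot 102) × (Shot 101→Shot 103) = (-8775.4, -36136.4, -29206).
So ∂z/∂E = −n_x/n_z = −0.300465658 and ∂z/∂N = −n_y/n_z = −1.237293707.
Intercept c from Shot 101: 273.7 + 191122.60 + 8025609.12 = 8217005.42.
At (636050, 6486873): z = −191111.2 − 8026167.1 + 8217005.42 = -272.9 m.

-272.9 m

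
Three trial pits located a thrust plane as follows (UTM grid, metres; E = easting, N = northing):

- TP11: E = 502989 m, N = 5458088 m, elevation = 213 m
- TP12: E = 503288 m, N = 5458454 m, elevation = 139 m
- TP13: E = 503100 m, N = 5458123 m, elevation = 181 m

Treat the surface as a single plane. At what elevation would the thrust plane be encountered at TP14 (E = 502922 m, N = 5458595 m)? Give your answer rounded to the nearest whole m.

Two edge vectors: TP11→TP12 = (299, 366, -74), TP11→TP13 = (111, 35, -32).
Normal n = (TP11→TP12) × (TP11→TP13) = (-9122, 1354, -30161).
So ∂z/∂E = −n_x/n_z = −0.30244355 and ∂z/∂N = −n_y/n_z = 0.04489241.
Intercept c from TP11: 213 + 152125.78 − 245026.73 = −92687.95.
At (502922, 5458595): z = −152105.5 + 245049.5 − 92687.95 = 256.0 m.

256 m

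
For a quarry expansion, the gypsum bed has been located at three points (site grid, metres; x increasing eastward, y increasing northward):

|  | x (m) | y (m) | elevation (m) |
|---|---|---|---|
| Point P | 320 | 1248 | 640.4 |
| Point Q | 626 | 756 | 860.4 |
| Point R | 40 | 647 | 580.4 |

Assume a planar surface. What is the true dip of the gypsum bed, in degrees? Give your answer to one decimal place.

27.5°

Two edge vectors: Point P→Point Q = (306, -492, 220), Point P→Point R = (-280, -601, -60).
Normal n = (Point P→Point Q) × (Point P→Point R) = (161740, -43240, -321666).
So ∂z/∂x = −n_x/n_z = 0.50282 and ∂z/∂y = −n_y/n_z = −0.13443.
Gradient magnitude |∇z| = √(a² + b²) = √(0.25283 + 0.01807) = 0.52048.
True dip = arctan(0.52048) = 27.5°, dipping toward WNW (azimuth ≈ 285°).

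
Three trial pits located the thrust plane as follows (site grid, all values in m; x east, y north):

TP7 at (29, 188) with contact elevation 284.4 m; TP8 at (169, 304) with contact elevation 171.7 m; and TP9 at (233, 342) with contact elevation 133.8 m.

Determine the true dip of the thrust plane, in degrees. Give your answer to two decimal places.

Two edge vectors: TP7→TP8 = (140, 116, -112.7), TP7→TP9 = (204, 154, -150.6).
Normal n = (TP7→TP8) × (TP7→TP9) = (-113.8, -1906.8, -2104).
So ∂z/∂x = −n_x/n_z = −0.05409 and ∂z/∂y = −n_y/n_z = −0.90627.
Gradient magnitude |∇z| = √(a² + b²) = √(0.00293 + 0.82133) = 0.90789.
True dip = arctan(0.90789) = 42.24°, dipping toward N (azimuth ≈ 003°).

42.24°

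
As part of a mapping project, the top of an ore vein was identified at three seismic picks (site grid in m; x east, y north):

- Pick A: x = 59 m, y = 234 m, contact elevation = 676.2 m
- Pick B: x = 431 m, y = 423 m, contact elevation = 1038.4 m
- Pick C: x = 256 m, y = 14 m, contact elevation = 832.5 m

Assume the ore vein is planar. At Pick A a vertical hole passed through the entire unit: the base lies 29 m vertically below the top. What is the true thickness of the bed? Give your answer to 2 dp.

Two edge vectors: Pick A→Pick B = (372, 189, 362.2), Pick A→Pick C = (197, -220, 156.3).
Normal n = (Pick A→Pick B) × (Pick A→Pick C) = (109224.7, 13209.8, -119073).
So ∂z/∂x = −n_x/n_z = 0.91729 and ∂z/∂y = −n_y/n_z = 0.11094.
|∇z| = √(a²+b²) = 0.92398, so dip δ = arctan(0.92398) = 42.74°.
True thickness = vertical thickness × cos δ = 29 × cos 42.74° = 21.30 m.

21.30 m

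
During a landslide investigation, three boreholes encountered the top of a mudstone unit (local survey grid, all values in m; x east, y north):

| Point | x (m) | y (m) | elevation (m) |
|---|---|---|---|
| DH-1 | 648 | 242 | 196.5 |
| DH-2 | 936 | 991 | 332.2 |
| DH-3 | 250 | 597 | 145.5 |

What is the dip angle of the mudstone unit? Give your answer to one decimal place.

Two edge vectors: DH-1→DH-2 = (288, 749, 135.7), DH-1→DH-3 = (-398, 355, -51).
Normal n = (DH-1→DH-2) × (DH-1→DH-3) = (-86372.5, -39320.6, 400342).
So ∂z/∂x = −n_x/n_z = 0.21575 and ∂z/∂y = −n_y/n_z = 0.09822.
Gradient magnitude |∇z| = √(a² + b²) = √(0.04655 + 0.00965) = 0.23705.
True dip = arctan(0.23705) = 13.3°, dipping toward WSW (azimuth ≈ 246°).

13.3°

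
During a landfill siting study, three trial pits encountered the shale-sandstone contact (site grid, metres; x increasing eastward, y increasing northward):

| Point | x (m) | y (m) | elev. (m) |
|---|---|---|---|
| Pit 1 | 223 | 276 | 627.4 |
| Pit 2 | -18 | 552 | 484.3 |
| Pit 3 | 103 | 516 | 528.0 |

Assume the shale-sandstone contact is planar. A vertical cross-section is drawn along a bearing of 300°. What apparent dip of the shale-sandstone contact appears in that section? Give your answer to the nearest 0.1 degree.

20.8°

Two edge vectors: Pit 1→Pit 2 = (-241, 276, -143.1), Pit 1→Pit 3 = (-120, 240, -99.4).
Normal n = (Pit 1→Pit 2) × (Pit 1→Pit 3) = (6909.6, -6783.4, -24720).
So ∂z/∂x = −n_x/n_z = 0.27951 and ∂z/∂y = −n_y/n_z = −0.27441.
Unit vector along 300° is (sin 300°, cos 300°) = (-0.8660, 0.5000).
Slope in that direction = a·(-0.8660) + b·(0.5000) = −0.37927.
Apparent dip = arctan|0.37927| = 20.8° (true dip is 21.4°, so apparent ≤ true as expected).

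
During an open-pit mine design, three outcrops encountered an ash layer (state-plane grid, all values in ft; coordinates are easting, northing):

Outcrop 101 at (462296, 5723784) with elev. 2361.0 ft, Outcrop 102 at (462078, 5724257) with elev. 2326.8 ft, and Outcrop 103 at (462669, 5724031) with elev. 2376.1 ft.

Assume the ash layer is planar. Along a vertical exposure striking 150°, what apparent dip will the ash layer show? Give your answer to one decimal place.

Let the plane be z = a·easting + b·northing + c.
Outcrop 102−Outcrop 101: −218a + 473b = −34.2;  Outcrop 103−Outcrop 101: 373a + 247b = 15.1.
Solving gives a = 0.06770, b = −0.04110.
Unit vector along 150° is (sin 150°, cos 150°) = (0.5000, -0.8660).
Slope in that direction = a·(0.5000) + b·(-0.8660) = 0.06945.
Apparent dip = arctan|0.06945| = 4.0° (true dip is 4.5°, so apparent ≤ true as expected).

4.0°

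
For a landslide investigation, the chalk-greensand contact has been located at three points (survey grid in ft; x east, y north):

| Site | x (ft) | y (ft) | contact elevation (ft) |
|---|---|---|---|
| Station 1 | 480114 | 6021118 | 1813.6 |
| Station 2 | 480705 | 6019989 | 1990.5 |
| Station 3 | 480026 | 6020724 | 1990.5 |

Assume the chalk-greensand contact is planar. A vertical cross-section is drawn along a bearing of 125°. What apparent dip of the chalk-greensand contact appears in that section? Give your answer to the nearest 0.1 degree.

6.5°

Let the plane be z = a·x + b·y + c.
Station 2−Station 1: 591a − 1129b = 176.9;  Station 3−Station 1: −88a − 394b = 176.9.
Solving gives a = −0.39139, b = −0.36157.
Unit vector along 125° is (sin 125°, cos 125°) = (0.8192, -0.5736).
Slope in that direction = a·(0.8192) + b·(-0.5736) = −0.11322.
Apparent dip = arctan|0.11322| = 6.5° (true dip is 28.1°, so apparent ≤ true as expected).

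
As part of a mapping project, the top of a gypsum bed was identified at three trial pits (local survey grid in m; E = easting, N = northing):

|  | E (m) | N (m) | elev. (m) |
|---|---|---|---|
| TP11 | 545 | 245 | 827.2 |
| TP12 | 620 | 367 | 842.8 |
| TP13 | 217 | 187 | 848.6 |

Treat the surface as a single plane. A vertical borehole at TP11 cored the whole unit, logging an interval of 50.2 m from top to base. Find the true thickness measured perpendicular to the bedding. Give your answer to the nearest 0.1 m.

49.1 m

Two edge vectors: TP11→TP12 = (75, 122, 15.6), TP11→TP13 = (-328, -58, 21.4).
Normal n = (TP11→TP12) × (TP11→TP13) = (3515.6, -6721.8, 35666).
So ∂z/∂E = −n_x/n_z = −0.09857 and ∂z/∂N = −n_y/n_z = 0.18847.
|∇z| = √(a²+b²) = 0.21269, so dip δ = arctan(0.21269) = 12.01°.
True thickness = vertical thickness × cos δ = 50.2 × cos 12.01° = 49.1 m.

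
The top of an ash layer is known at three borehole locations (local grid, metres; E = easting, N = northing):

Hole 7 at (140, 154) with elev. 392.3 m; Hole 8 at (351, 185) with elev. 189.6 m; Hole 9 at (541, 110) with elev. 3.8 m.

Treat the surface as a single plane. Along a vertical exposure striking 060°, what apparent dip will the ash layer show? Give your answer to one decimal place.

Two edge vectors: Hole 7→Hole 8 = (211, 31, -202.7), Hole 7→Hole 9 = (401, -44, -388.5).
Normal n = (Hole 7→Hole 8) × (Hole 7→Hole 9) = (-20962.3, 690.8, -21715).
So ∂z/∂E = −n_x/n_z = −0.96534 and ∂z/∂N = −n_y/n_z = 0.03181.
Unit vector along 060° is (sin 60°, cos 60°) = (0.8660, 0.5000).
Slope in that direction = a·(0.8660) + b·(0.5000) = −0.82010.
Apparent dip = arctan|0.82010| = 39.4° (true dip is 44.0°, so apparent ≤ true as expected).

39.4°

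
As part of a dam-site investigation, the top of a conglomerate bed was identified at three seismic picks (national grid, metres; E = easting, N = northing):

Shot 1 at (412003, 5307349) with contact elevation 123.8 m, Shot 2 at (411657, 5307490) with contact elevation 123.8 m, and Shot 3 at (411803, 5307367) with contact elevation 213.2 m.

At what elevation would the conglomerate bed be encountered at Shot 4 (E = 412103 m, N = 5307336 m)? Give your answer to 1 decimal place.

Let the plane be z = a·E + b·N + c.
Shot 2−Shot 1: −346a + 141b = 0;  Shot 3−Shot 1: −200a + 18b = 89.4.
Solving gives a = −0.573702895, b = −1.407809940.
Then c = 123.8 − a·412003 − b·5307349 = 7708229.79.
At (412103, 5307336): z = −236424.7 − 7471720.4 + 7708229.79 = 84.7 m.

84.7 m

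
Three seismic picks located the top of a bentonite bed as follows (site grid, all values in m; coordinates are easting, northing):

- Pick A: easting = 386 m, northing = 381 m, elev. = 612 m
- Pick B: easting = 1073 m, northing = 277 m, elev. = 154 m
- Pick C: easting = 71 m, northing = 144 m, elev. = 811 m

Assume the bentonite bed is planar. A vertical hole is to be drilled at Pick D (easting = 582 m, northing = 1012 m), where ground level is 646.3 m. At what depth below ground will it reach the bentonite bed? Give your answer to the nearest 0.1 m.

139.4 m

Two edge vectors: Pick A→Pick B = (687, -104, -458), Pick A→Pick C = (-315, -237, 199).
Normal n = (Pick A→Pick B) × (Pick A→Pick C) = (-129242, 7557, -195579).
So ∂z/∂easting = −n_x/n_z = −0.660817 and ∂z/∂northing = −n_y/n_z = 0.038639.
Intercept c from Pick A: 612 + 255.08 − 14.72 = 852.35.
At (582, 1012): z_contact = −384.60 + 39.10 + 852.35 = 506.86 m.
Depth below ground = 646.3 − 506.86 = 139.4 m.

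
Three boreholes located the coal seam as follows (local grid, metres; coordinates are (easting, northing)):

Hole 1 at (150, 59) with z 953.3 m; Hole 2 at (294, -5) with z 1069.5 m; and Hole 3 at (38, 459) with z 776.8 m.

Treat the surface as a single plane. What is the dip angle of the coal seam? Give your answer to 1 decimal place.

Let the plane be z = a·E + b·N + c.
Hole 2−Hole 1: 144a − 64b = 116.2;  Hole 3−Hole 1: −112a + 400b = −176.5.
Solving gives a = 0.69765, b = −0.24591.
Gradient magnitude |∇z| = √(a² + b²) = √(0.48672 + 0.06047) = 0.73972.
True dip = arctan(0.73972) = 36.5°, dipping toward WNW (azimuth ≈ 289°).

36.5°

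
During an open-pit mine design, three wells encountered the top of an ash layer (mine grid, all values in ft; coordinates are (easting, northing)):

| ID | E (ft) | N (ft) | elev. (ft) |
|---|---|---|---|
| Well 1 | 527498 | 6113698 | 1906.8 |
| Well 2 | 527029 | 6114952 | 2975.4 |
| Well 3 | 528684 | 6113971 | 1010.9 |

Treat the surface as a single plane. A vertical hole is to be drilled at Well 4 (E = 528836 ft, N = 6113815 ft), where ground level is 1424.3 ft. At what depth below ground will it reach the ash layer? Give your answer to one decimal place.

Let the plane be z = a·E + b·N + c.
Well 2−Well 1: −469a + 1254b = 1068.6;  Well 3−Well 1: 1186a + 273b = −895.9.
Solving gives a = −0.876123969, b = 0.524479951.
Then c = 1906.8 − a·527498 − b·6113698 = −2742451.59.
At (528836, 6113815): z_contact = −463325.90 + 3206573.39 − 2742451.59 = 795.91 ft.
Depth below ground = 1424.3 − 795.91 = 628.4 ft.

628.4 ft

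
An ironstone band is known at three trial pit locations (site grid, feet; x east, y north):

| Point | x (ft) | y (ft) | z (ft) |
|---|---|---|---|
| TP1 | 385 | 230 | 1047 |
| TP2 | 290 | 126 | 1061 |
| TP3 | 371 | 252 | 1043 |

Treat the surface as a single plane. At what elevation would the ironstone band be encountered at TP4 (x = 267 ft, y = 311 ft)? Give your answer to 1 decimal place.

1030.2 ft

Let the plane be z = a·x + b·y + c.
TP2−TP1: −95a − 104b = 14;  TP3−TP1: −14a + 22b = −4.
Solving gives a = 0.03046, b = −0.16244.
Then c = 1047 − a·385 − b·230 = 1072.63.
At (267, 311): z = 8.1 − 50.5 + 1072.63 = 1030.2 ft.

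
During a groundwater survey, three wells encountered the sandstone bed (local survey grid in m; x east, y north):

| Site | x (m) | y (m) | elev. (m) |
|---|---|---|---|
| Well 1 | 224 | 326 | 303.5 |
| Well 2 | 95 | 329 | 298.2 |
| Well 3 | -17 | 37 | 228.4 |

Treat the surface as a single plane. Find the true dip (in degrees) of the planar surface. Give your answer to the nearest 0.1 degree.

Let the plane be z = a·x + b·y + c.
Well 2−Well 1: −129a + 3b = −5.3;  Well 3−Well 1: −241a − 289b = −75.1.
Solving gives a = 0.04623, b = 0.22131.
Gradient magnitude |∇z| = √(a² + b²) = √(0.00214 + 0.04898) = 0.22609.
True dip = arctan(0.22609) = 12.7°, dipping toward SSW (azimuth ≈ 192°).

12.7°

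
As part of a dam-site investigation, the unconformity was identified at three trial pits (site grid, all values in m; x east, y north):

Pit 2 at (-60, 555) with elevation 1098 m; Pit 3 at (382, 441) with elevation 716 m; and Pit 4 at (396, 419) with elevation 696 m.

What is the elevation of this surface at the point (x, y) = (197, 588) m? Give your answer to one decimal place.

Two edge vectors: Pit 2→Pit 3 = (442, -114, -382), Pit 2→Pit 4 = (456, -136, -402).
Normal n = (Pit 2→Pit 3) × (Pit 2→Pit 4) = (-6124, 3492, -8128).
So ∂z/∂x = −n_x/n_z = −0.75344 and ∂z/∂y = −n_y/n_z = 0.42963.
Intercept c from Pit 2: 1098 − 45.21 − 238.44 = 814.35.
At (197, 588): z = −148.4 + 252.6 + 814.35 = 918.5 m.

918.5 m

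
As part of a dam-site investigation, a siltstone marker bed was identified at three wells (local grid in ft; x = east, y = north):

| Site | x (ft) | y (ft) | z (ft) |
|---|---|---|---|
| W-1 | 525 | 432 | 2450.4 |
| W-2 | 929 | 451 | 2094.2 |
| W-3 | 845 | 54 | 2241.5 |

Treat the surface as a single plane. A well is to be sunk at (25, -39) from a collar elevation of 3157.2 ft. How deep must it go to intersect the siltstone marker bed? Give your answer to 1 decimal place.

182.6 ft

Let the plane be z = a·x + b·y + c.
W-2−W-1: 404a + 19b = −356.2;  W-3−W-1: 320a − 378b = −208.9.
Solving gives a = −0.87292, b = −0.18633.
Then c = 2450.4 − a·525 − b·432 = 2989.18.
At (25, -39): z_contact = −21.82 + 7.27 + 2989.18 = 2974.62 ft.
Depth below ground = 3157.2 − 2974.62 = 182.6 ft.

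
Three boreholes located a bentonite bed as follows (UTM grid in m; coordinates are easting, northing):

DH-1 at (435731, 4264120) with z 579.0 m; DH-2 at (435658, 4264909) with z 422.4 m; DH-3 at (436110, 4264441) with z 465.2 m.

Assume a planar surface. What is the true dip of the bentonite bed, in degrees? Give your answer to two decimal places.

13.66°

Two edge vectors: DH-1→DH-2 = (-73, 789, -156.6), DH-1→DH-3 = (379, 321, -113.8).
Normal n = (DH-1→DH-2) × (DH-1→DH-3) = (-39519.6, -67658.8, -322464).
So ∂z/∂easting = −n_x/n_z = −0.12256 and ∂z/∂northing = −n_y/n_z = −0.20982.
Gradient magnitude |∇z| = √(a² + b²) = √(0.01502 + 0.04402) = 0.24299.
True dip = arctan(0.24299) = 13.66°, dipping toward NNE (azimuth ≈ 030°).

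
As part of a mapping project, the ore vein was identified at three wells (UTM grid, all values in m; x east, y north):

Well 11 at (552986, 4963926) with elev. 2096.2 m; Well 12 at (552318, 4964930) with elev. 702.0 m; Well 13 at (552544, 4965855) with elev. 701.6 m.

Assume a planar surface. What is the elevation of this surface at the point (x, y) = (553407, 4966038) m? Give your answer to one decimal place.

Two edge vectors: Well 11→Well 12 = (-668, 1004, -1394.2), Well 11→Well 13 = (-442, 1929, -1394.6).
Normal n = (Well 11→Well 12) × (Well 11→Well 13) = (1289233.4, -315356.4, -844804).
So ∂z/∂x = −n_x/n_z = 1.526073977 and ∂z/∂y = −n_y/n_z = −0.373289426.
Intercept c from Well 11: 2096.2 − 843897.54 + 1852981.09 = 1011179.74.
At (553407, 4966038): z = 844540.0 − 1853769.5 + 1011179.74 = 1950.3 m.

1950.3 m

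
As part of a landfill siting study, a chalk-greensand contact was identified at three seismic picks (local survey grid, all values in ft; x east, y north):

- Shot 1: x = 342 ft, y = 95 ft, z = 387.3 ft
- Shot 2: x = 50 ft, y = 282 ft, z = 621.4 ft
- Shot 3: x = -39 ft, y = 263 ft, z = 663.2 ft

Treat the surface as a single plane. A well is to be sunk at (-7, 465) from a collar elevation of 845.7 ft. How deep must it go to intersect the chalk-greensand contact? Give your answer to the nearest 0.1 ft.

Let the plane be z = a·x + b·y + c.
Shot 2−Shot 1: −292a + 187b = 234.1;  Shot 3−Shot 1: −381a + 168b = 275.9.
Solving gives a = −0.55268, b = 0.38886.
Then c = 387.3 − a·342 − b·95 = 539.37.
At (-7, 465): z_contact = 3.87 + 180.82 + 539.37 = 724.06 ft.
Depth below ground = 845.7 − 724.06 = 121.6 ft.

121.6 ft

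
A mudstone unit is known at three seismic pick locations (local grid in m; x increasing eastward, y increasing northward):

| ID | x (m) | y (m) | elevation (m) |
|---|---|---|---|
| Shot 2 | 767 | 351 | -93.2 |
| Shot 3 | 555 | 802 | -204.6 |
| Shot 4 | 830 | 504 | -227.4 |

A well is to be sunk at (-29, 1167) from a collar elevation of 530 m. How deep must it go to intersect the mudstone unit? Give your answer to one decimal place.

530.1 m

Let the plane be z = a·x + b·y + c.
Shot 3−Shot 2: −212a + 451b = −111.4;  Shot 4−Shot 2: 63a + 153b = −134.2.
Solving gives a = −0.714556, b = −0.582895.
Then c = -93.2 − a·767 − b·351 = 659.46.
At (-29, 1167): z_contact = 20.72 − 680.24 + 659.46 = -0.06 m.
Depth below ground = 530 − (-0.06) = 530.1 m.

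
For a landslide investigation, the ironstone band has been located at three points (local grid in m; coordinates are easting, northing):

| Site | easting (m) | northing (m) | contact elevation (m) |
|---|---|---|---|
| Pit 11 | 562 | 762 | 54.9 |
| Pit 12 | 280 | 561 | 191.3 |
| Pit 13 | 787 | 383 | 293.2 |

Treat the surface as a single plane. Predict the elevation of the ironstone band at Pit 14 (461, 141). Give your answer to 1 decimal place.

Two edge vectors: Pit 11→Pit 12 = (-282, -201, 136.4), Pit 11→Pit 13 = (225, -379, 238.3).
Normal n = (Pit 11→Pit 12) × (Pit 11→Pit 13) = (3797.3, 97890.6, 152103).
So ∂z/∂easting = −n_x/n_z = −0.02497 and ∂z/∂northing = −n_y/n_z = −0.64358.
Intercept c from Pit 11: 54.9 + 14.03 + 490.41 = 559.34.
At (461, 141): z = −11.5 − 90.7 + 559.34 = 457.1 m.

457.1 m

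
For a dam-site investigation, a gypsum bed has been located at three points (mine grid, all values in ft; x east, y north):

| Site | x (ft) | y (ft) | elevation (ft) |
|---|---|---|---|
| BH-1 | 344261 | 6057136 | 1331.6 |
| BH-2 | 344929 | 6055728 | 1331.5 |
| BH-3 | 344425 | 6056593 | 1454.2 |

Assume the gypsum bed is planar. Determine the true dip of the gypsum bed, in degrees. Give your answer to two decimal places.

55.41°

Let the plane be z = a·x + b·y + c.
BH-2−BH-1: 668a − 1408b = −0.1;  BH-3−BH-1: 164a − 543b = 122.6.
Solving gives a = −1.31001, b = −0.62144.
Gradient magnitude |∇z| = √(a² + b²) = √(1.71613 + 0.38619) = 1.44994.
True dip = arctan(1.44994) = 55.41°, dipping toward ENE (azimuth ≈ 065°).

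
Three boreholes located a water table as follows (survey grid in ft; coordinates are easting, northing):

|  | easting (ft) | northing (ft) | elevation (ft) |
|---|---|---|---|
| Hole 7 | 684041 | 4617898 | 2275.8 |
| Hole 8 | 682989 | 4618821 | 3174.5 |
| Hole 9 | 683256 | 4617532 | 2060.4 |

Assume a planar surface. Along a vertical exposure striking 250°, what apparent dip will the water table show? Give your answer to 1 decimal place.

Let the plane be z = a·easting + b·northing + c.
Hole 8−Hole 7: −1052a + 923b = 898.7;  Hole 9−Hole 7: −785a − 366b = −215.4.
Solving gives a = −0.11726, b = 0.84002.
Unit vector along 250° is (sin 250°, cos 250°) = (-0.9397, -0.3420).
Slope in that direction = a·(-0.9397) + b·(-0.3420) = −0.17712.
Apparent dip = arctan|0.17712| = 10.0° (true dip is 40.3°, so apparent ≤ true as expected).

10.0°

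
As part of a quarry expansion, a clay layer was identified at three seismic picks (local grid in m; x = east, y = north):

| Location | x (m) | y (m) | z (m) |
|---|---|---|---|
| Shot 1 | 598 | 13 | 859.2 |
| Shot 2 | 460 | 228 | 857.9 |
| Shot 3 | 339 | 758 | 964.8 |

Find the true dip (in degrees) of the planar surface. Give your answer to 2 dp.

Two edge vectors: Shot 1→Shot 2 = (-138, 215, -1.3), Shot 1→Shot 3 = (-259, 745, 105.6).
Normal n = (Shot 1→Shot 2) × (Shot 1→Shot 3) = (23672.5, 14909.5, -47125).
So ∂z/∂x = −n_x/n_z = 0.50233 and ∂z/∂y = −n_y/n_z = 0.31638.
Gradient magnitude |∇z| = √(a² + b²) = √(0.25234 + 0.10010) = 0.59366.
True dip = arctan(0.59366) = 30.70°, dipping toward WSW (azimuth ≈ 238°).

30.70°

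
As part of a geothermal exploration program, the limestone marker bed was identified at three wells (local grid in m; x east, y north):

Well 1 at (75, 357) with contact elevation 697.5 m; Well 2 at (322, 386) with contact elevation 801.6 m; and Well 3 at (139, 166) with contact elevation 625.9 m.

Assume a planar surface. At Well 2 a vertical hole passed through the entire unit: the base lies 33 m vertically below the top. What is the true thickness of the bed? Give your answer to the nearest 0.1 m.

Two edge vectors: Well 1→Well 2 = (247, 29, 104.1), Well 1→Well 3 = (64, -191, -71.6).
Normal n = (Well 1→Well 2) × (Well 1→Well 3) = (17806.7, 24347.6, -49033).
So ∂z/∂x = −n_x/n_z = 0.36316 and ∂z/∂y = −n_y/n_z = 0.49656.
|∇z| = √(a²+b²) = 0.61518, so dip δ = arctan(0.61518) = 31.60°.
True thickness = vertical thickness × cos δ = 33 × cos 31.60° = 28.1 m.

28.1 m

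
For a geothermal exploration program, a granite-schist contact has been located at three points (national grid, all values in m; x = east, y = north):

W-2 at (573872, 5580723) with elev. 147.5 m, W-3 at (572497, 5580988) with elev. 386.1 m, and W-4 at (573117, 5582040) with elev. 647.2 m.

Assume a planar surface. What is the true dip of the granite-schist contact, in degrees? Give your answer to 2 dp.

18.49°

Let the plane be z = a·x + b·y + c.
W-3−W-2: −1375a + 265b = 238.6;  W-4−W-2: −755a + 1317b = 499.7.
Solving gives a = −0.11287, b = 0.31472.
Gradient magnitude |∇z| = √(a² + b²) = √(0.01274 + 0.09905) = 0.33434.
True dip = arctan(0.33434) = 18.49°, dipping toward SSE (azimuth ≈ 160°).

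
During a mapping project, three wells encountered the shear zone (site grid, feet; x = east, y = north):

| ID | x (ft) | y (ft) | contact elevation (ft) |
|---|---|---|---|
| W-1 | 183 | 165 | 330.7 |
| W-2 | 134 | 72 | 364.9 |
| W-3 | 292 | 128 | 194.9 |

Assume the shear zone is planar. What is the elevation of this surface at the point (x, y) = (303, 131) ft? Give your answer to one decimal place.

Let the plane be z = a·x + b·y + c.
W-2−W-1: −49a − 93b = 34.2;  W-3−W-1: 109a − 37b = −135.8.
Solving gives a = −1.16274, b = 0.24489.
Then c = 330.7 − a·183 − b·165 = 503.08.
At (303, 131): z = −352.3 + 32.1 + 503.08 = 182.8 ft.

182.8 ft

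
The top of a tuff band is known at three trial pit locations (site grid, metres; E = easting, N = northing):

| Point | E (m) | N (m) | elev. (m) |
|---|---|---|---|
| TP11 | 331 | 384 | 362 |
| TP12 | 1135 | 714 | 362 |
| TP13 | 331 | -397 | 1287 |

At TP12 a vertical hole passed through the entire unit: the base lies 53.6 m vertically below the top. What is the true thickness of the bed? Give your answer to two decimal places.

Two edge vectors: TP11→TP12 = (804, 330, 0), TP11→TP13 = (0, -781, 925).
Normal n = (TP11→TP12) × (TP11→TP13) = (305250, -743700, -627924).
So ∂z/∂E = −n_x/n_z = 0.48613 and ∂z/∂N = −n_y/n_z = −1.18438.
|∇z| = √(a²+b²) = 1.28026, so dip δ = arctan(1.28026) = 52.01°.
True thickness = vertical thickness × cos δ = 53.6 × cos 52.01° = 32.99 m.

32.99 m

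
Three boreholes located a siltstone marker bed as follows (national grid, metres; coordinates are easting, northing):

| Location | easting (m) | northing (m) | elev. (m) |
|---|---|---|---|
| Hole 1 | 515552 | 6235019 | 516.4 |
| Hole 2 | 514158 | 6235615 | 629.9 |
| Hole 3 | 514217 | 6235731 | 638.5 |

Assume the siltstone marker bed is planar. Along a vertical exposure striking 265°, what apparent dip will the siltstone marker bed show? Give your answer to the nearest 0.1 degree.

1.9°

Let the plane be z = a·easting + b·northing + c.
Hole 2−Hole 1: −1394a + 596b = 113.5;  Hole 3−Hole 1: −1335a + 712b = 122.1.
Solving gives a = −0.04084, b = 0.09491.
Unit vector along 265° is (sin 265°, cos 265°) = (-0.9962, -0.0872).
Slope in that direction = a·(-0.9962) + b·(-0.0872) = 0.03241.
Apparent dip = arctan|0.03241| = 1.9° (true dip is 5.9°, so apparent ≤ true as expected).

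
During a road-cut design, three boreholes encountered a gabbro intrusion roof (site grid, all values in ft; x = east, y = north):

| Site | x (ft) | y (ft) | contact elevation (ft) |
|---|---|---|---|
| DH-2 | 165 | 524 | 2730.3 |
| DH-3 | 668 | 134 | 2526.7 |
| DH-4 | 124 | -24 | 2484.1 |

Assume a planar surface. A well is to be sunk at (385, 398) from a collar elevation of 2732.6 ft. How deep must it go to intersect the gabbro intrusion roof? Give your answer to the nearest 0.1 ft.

Two edge vectors: DH-2→DH-3 = (503, -390, -203.6), DH-2→DH-4 = (-41, -548, -246.2).
Normal n = (DH-2→DH-3) × (DH-2→DH-4) = (-15554.8, 132186.2, -291634).
So ∂z/∂x = −n_x/n_z = −0.05334 and ∂z/∂y = −n_y/n_z = 0.45326.
Intercept c from DH-2: 2730.3 + 8.80 − 237.51 = 2501.59.
At (385, 398): z_contact = −20.53 + 180.40 + 2501.59 = 2661.46 ft.
Depth below ground = 2732.6 − 2661.46 = 71.1 ft.

71.1 ft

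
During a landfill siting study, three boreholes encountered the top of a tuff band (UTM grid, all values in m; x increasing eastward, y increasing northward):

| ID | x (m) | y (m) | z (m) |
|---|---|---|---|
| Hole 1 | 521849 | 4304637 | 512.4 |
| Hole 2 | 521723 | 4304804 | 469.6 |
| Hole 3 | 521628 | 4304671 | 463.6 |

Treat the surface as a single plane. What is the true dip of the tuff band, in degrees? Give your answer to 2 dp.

Two edge vectors: Hole 1→Hole 2 = (-126, 167, -42.8), Hole 1→Hole 3 = (-221, 34, -48.8).
Normal n = (Hole 1→Hole 2) × (Hole 1→Hole 3) = (-6694.4, 3310, 32623).
So ∂z/∂x = −n_x/n_z = 0.20520 and ∂z/∂y = −n_y/n_z = −0.10146.
Gradient magnitude |∇z| = √(a² + b²) = √(0.04211 + 0.01029) = 0.22892.
True dip = arctan(0.22892) = 12.89°, dipping toward WNW (azimuth ≈ 296°).

12.89°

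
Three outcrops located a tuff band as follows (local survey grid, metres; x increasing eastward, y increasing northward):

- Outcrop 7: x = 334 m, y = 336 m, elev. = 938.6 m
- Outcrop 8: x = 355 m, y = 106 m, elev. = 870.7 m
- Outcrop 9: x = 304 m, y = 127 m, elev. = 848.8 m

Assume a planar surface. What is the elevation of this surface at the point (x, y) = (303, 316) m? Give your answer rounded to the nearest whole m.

Two edge vectors: Outcrop 7→Outcrop 8 = (21, -230, -67.9), Outcrop 7→Outcrop 9 = (-30, -209, -89.8).
Normal n = (Outcrop 7→Outcrop 8) × (Outcrop 7→Outcrop 9) = (6462.9, 3922.8, -11289).
So ∂z/∂x = −n_x/n_z = 0.57250 and ∂z/∂y = −n_y/n_z = 0.34749.
Intercept c from Outcrop 7: 938.6 − 191.21 − 116.76 = 630.63.
At (303, 316): z = 173.5 + 109.8 + 630.63 = 913.9 m.

914 m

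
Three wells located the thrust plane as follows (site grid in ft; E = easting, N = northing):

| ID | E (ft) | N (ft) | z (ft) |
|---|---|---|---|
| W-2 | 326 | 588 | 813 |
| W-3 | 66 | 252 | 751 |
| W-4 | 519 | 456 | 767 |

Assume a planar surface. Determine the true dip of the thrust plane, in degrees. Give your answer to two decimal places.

14.15°

Two edge vectors: W-2→W-3 = (-260, -336, -62), W-2→W-4 = (193, -132, -46).
Normal n = (W-2→W-3) × (W-2→W-4) = (7272, -23926, 99168).
So ∂z/∂E = −n_x/n_z = −0.07333 and ∂z/∂N = −n_y/n_z = 0.24127.
Gradient magnitude |∇z| = √(a² + b²) = √(0.00538 + 0.05821) = 0.25217.
True dip = arctan(0.25217) = 14.15°, dipping toward SSE (azimuth ≈ 163°).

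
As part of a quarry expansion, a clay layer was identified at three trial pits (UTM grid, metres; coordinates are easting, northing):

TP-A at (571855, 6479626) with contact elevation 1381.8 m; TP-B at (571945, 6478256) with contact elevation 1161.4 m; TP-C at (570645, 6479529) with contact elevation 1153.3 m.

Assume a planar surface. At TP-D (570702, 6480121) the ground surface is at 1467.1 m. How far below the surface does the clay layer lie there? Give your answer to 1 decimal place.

Let the plane be z = a·easting + b·northing + c.
TP-B−TP-A: 90a − 1370b = −220.4;  TP-C−TP-A: −1210a − 97b = −228.5.
Solving gives a = 0.175024573, b = 0.172373877.
Then c = 1381.8 − a·571855 − b·6479626 = −1215625.13.
At (570702, 6480121): z_contact = 99886.87 + 1117003.58 − 1215625.13 = 1265.32 m.
Depth below ground = 1467.1 − 1265.32 = 201.8 m.

201.8 m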